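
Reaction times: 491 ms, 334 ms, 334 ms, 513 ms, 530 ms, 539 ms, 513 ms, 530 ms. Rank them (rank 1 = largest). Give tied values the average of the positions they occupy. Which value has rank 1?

Sorted (descending): 539, 530, 530, 513, 513, 491, 334, 334
The 2 values of 530 occupy positions 2–3 → average rank (2+3)/2 = 2.5.
The 2 values of 513 occupy positions 4–5 → average rank (4+5)/2 = 4.5.
The 2 values of 334 occupy positions 7–8 → average rank (7+8)/2 = 7.5.
Rank 1 → value 539.

539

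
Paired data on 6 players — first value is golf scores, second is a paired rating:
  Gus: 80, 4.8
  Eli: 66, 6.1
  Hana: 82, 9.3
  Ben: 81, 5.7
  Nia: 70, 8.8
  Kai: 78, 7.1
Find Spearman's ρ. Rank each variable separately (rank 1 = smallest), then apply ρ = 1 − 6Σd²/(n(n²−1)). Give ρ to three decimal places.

0.086

Ranks of variable 1: 4, 1, 6, 5, 2, 3
Ranks of variable 2: 1, 3, 6, 2, 5, 4
d = r₁ − r₂: 3, -2, 0, 3, -3, -1
d²: 9, 4, 0, 9, 9, 1; Σd² = 32
ρ = 1 − 6·32/(6·35) = 1 − 192/210 = 0.086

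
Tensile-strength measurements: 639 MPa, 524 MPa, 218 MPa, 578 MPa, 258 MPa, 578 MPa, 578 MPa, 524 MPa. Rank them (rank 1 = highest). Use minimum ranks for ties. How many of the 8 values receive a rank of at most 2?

Sorted (descending): 639, 578, 578, 578, 524, 524, 258, 218
The 3 values of 578 occupy positions 2–4 → each gets rank 2.
The 2 values of 524 occupy positions 5–6 → each gets rank 5.
Ranks ≤ 2: {1, 2, 2, 2} → 4 values.

4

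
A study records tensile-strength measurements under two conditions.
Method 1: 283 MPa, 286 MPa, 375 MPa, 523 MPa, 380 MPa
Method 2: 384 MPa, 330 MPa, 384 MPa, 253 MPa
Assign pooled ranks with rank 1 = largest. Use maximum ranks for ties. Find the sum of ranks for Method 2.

21

Sorted (descending): 523, 384, 384, 380, 375, 330, 286, 283, 253
The 2 values of 384 occupy positions 2–3 → each gets rank 3.
Method 2 values → pooled ranks: 384→3, 330→6, 384→3, 253→9
Rank sum = 3 + 6 + 3 + 9 = 21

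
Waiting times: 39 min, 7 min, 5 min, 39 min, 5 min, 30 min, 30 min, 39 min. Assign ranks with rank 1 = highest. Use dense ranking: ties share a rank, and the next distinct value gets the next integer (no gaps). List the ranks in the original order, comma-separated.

Sorted (descending): 39, 39, 39, 30, 30, 7, 5, 5
The 3 values of 39 share dense rank 1.
The 2 values of 30 share dense rank 2.
The 2 values of 5 share dense rank 4.
Remaining distinct values take the next consecutive integers.

1, 3, 4, 1, 4, 2, 2, 1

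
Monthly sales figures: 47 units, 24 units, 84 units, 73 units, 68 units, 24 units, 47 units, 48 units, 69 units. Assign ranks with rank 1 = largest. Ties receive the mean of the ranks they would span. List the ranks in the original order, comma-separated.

6.5, 8.5, 1, 2, 4, 8.5, 6.5, 5, 3

Sorted (descending): 84, 73, 69, 68, 48, 47, 47, 24, 24
The 2 values of 47 occupy positions 6–7 → average rank (6+7)/2 = 6.5.
The 2 values of 24 occupy positions 8–9 → average rank (8+9)/2 = 8.5.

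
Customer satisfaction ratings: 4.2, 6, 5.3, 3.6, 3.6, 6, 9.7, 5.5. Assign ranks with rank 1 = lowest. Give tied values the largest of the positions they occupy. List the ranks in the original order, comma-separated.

3, 7, 4, 2, 2, 7, 8, 5

Sorted (ascending): 3.6, 3.6, 4.2, 5.3, 5.5, 6, 6, 9.7
The 2 values of 3.6 occupy positions 1–2 → each gets rank 2.
The 2 values of 6 occupy positions 6–7 → each gets rank 7.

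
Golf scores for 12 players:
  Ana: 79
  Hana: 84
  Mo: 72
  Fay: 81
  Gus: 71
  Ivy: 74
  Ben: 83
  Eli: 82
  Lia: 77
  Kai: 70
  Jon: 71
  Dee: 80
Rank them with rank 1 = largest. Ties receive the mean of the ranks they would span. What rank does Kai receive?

12

Sorted (descending): 84, 83, 82, 81, 80, 79, 77, 74, 72, 71, 71, 70
The 2 values of 71 occupy positions 10–11 → average rank (10+11)/2 = 10.5.
Kai has value 70 → rank 12.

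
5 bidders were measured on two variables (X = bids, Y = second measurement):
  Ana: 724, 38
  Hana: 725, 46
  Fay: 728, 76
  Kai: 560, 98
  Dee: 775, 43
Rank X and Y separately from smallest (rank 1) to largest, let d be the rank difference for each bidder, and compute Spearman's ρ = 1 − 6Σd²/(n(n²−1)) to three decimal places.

Ranks of variable 1: 2, 3, 4, 1, 5
Ranks of variable 2: 1, 3, 4, 5, 2
d = r₁ − r₂: 1, 0, 0, -4, 3
d²: 1, 0, 0, 16, 9; Σd² = 26
ρ = 1 − 6·26/(5·24) = 1 − 156/120 = -0.300

-0.300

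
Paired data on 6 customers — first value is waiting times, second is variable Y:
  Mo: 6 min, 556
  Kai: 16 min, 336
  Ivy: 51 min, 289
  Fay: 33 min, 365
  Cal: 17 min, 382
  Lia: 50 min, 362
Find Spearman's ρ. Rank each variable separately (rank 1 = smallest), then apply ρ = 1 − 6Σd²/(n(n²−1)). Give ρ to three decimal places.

Ranks of variable 1: 1, 2, 6, 4, 3, 5
Ranks of variable 2: 6, 2, 1, 4, 5, 3
d = r₁ − r₂: -5, 0, 5, 0, -2, 2
d²: 25, 0, 25, 0, 4, 4; Σd² = 58
ρ = 1 − 6·58/(6·35) = 1 − 348/210 = -0.657

-0.657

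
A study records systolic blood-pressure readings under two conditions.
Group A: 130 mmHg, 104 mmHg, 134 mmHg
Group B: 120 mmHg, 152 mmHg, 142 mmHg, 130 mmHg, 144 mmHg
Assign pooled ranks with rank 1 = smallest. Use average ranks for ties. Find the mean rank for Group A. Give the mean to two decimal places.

Sorted (ascending): 104, 120, 130, 130, 134, 142, 144, 152
The 2 values of 130 occupy positions 3–4 → average rank (3+4)/2 = 3.5.
Group A values → pooled ranks: 130→3.5, 104→1, 134→5
Mean rank = (3.5 + 1 + 5) / 3 = 3.17

3.17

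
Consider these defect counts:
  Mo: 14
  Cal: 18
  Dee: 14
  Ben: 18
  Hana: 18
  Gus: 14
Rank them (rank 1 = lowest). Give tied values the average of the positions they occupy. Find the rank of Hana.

5

Sorted (ascending): 14, 14, 14, 18, 18, 18
The 3 values of 14 occupy positions 1–3 → average rank 2.
The 3 values of 18 occupy positions 4–6 → average rank 5.
Hana has value 18 → rank 5.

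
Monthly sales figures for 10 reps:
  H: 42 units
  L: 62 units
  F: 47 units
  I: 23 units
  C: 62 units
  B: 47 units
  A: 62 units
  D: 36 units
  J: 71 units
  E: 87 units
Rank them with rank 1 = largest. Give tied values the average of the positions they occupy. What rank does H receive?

Sorted (descending): 87, 71, 62, 62, 62, 47, 47, 42, 36, 23
The 3 values of 62 occupy positions 3–5 → average rank 4.
The 2 values of 47 occupy positions 6–7 → average rank (6+7)/2 = 6.5.
H has value 42 units → rank 8.

8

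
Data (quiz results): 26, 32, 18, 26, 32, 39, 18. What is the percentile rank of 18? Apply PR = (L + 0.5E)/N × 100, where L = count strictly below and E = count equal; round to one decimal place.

14.3

N = 7.
Strictly below 18: 0. Equal to 18: 2.
PR = (0 + 0.5·2)/7 × 100 = 14.3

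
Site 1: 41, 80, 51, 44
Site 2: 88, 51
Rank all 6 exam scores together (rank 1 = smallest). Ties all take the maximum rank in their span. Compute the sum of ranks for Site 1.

12

Sorted (ascending): 41, 44, 51, 51, 80, 88
The 2 values of 51 occupy positions 3–4 → each gets rank 4.
Site 1 values → pooled ranks: 41→1, 80→5, 51→4, 44→2
Rank sum = 1 + 5 + 4 + 2 = 12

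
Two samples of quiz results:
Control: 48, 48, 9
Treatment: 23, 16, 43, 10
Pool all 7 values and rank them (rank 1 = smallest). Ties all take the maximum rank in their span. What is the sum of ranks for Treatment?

14

Sorted (ascending): 9, 10, 16, 23, 43, 48, 48
The 2 values of 48 occupy positions 6–7 → each gets rank 7.
Treatment values → pooled ranks: 23→4, 16→3, 43→5, 10→2
Rank sum = 4 + 3 + 5 + 2 = 14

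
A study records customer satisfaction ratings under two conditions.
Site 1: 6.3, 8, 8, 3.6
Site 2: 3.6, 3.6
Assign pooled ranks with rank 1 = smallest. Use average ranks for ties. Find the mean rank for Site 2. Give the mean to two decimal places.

2.00

Sorted (ascending): 3.6, 3.6, 3.6, 6.3, 8, 8
The 3 values of 3.6 occupy positions 1–3 → average rank 2.
The 2 values of 8 occupy positions 5–6 → average rank (5+6)/2 = 5.5.
Site 2 values → pooled ranks: 3.6→2, 3.6→2
Mean rank = (2 + 2) / 2 = 2.00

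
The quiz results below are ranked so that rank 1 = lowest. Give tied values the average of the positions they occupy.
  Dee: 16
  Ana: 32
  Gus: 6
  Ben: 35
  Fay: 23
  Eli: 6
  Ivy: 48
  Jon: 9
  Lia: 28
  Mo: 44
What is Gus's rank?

1.5

Sorted (ascending): 6, 6, 9, 16, 23, 28, 32, 35, 44, 48
The 2 values of 6 occupy positions 1–2 → average rank (1+2)/2 = 1.5.
Gus has value 6 → rank 1.5.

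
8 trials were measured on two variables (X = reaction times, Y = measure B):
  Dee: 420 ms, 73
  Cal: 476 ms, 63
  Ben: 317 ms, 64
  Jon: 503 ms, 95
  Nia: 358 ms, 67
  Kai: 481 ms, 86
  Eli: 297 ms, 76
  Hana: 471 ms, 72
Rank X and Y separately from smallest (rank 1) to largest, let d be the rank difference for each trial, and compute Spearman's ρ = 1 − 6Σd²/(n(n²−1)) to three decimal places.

0.381

Ranks of variable 1: 4, 6, 2, 8, 3, 7, 1, 5
Ranks of variable 2: 5, 1, 2, 8, 3, 7, 6, 4
d = r₁ − r₂: -1, 5, 0, 0, 0, 0, -5, 1
d²: 1, 25, 0, 0, 0, 0, 25, 1; Σd² = 52
ρ = 1 − 6·52/(8·63) = 1 − 312/504 = 0.381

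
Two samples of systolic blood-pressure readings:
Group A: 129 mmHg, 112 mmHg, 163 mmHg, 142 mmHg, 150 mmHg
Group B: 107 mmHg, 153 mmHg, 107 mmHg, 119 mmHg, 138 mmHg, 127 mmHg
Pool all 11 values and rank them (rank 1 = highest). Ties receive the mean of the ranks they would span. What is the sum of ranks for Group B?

43

Sorted (descending): 163, 153, 150, 142, 138, 129, 127, 119, 112, 107, 107
The 2 values of 107 occupy positions 10–11 → average rank (10+11)/2 = 10.5.
Group B values → pooled ranks: 107→10.5, 153→2, 107→10.5, 119→8, 138→5, 127→7
Rank sum = 10.5 + 2 + 10.5 + 8 + 5 + 7 = 43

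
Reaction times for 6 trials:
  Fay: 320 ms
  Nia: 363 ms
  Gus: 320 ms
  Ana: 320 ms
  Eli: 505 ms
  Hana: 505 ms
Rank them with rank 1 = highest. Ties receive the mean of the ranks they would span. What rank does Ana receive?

5

Sorted (descending): 505, 505, 363, 320, 320, 320
The 2 values of 505 occupy positions 1–2 → average rank (1+2)/2 = 1.5.
The 3 values of 320 occupy positions 4–6 → average rank 5.
Ana has value 320 ms → rank 5.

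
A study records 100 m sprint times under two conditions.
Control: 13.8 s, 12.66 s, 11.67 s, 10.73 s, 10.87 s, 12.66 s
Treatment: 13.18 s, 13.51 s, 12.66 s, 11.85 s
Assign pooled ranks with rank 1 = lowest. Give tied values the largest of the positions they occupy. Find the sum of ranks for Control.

Sorted (ascending): 10.73, 10.87, 11.67, 11.85, 12.66, 12.66, 12.66, 13.18, 13.51, 13.8
The 3 values of 12.66 occupy positions 5–7 → each gets rank 7.
Control values → pooled ranks: 13.8→10, 12.66→7, 11.67→3, 10.73→1, 10.87→2, 12.66→7
Rank sum = 10 + 7 + 3 + 1 + 2 + 7 = 30

30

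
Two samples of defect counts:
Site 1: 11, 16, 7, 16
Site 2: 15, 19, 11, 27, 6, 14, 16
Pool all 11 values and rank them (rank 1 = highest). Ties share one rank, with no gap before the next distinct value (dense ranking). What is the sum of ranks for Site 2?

29

Sorted (descending): 27, 19, 16, 16, 16, 15, 14, 11, 11, 7, 6
The 3 values of 16 share dense rank 3.
The 2 values of 11 share dense rank 6.
Remaining distinct values take the next consecutive integers.
Site 2 values → pooled ranks: 15→4, 19→2, 11→6, 27→1, 6→8, 14→5, 16→3
Rank sum = 4 + 2 + 6 + 1 + 8 + 5 + 3 = 29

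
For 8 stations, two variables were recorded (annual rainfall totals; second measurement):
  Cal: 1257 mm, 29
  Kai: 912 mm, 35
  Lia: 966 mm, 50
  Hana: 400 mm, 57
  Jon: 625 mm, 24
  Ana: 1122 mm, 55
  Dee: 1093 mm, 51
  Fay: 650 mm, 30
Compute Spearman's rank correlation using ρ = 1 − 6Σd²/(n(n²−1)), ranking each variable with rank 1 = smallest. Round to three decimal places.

-0.024

Ranks of variable 1: 8, 4, 5, 1, 2, 7, 6, 3
Ranks of variable 2: 2, 4, 5, 8, 1, 7, 6, 3
d = r₁ − r₂: 6, 0, 0, -7, 1, 0, 0, 0
d²: 36, 0, 0, 49, 1, 0, 0, 0; Σd² = 86
ρ = 1 − 6·86/(8·63) = 1 − 516/504 = -0.024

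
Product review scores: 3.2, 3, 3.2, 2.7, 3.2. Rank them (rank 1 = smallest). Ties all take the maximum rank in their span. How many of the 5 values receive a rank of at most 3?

Sorted (ascending): 2.7, 3, 3.2, 3.2, 3.2
The 3 values of 3.2 occupy positions 3–5 → each gets rank 5.
Ranks ≤ 3: {1, 2} → 2 values.

2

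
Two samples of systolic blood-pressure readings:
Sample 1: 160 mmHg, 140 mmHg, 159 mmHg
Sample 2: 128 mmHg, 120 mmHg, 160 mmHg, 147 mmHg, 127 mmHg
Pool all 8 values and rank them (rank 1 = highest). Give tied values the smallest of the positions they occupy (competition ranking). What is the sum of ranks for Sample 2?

Sorted (descending): 160, 160, 159, 147, 140, 128, 127, 120
The 2 values of 160 occupy positions 1–2 → each gets rank 1.
Sample 2 values → pooled ranks: 128→6, 120→8, 160→1, 147→4, 127→7
Rank sum = 6 + 8 + 1 + 4 + 7 = 26

26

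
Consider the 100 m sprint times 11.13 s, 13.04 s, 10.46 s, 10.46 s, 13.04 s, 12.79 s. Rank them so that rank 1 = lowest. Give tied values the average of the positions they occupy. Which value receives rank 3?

Sorted (ascending): 10.46, 10.46, 11.13, 12.79, 13.04, 13.04
The 2 values of 10.46 occupy positions 1–2 → average rank (1+2)/2 = 1.5.
The 2 values of 13.04 occupy positions 5–6 → average rank (5+6)/2 = 5.5.
Rank 3 → value 11.13.

11.13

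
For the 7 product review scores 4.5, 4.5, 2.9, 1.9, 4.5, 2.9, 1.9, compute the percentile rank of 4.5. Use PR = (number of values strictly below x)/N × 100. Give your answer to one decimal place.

57.1

N = 7.
Strictly below 4.5: 4. Equal to 4.5: 3.
PR = 4/7 × 100 = 57.1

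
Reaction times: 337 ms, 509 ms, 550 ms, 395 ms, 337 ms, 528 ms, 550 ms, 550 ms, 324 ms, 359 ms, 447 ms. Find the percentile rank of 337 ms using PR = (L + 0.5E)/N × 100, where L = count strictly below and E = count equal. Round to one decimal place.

18.2

N = 11.
Strictly below 337: 1. Equal to 337: 2.
PR = (1 + 0.5·2)/11 × 100 = 18.2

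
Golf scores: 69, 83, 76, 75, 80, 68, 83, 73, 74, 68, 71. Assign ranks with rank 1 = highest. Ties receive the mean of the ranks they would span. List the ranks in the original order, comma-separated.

9, 1.5, 4, 5, 3, 10.5, 1.5, 7, 6, 10.5, 8

Sorted (descending): 83, 83, 80, 76, 75, 74, 73, 71, 69, 68, 68
The 2 values of 83 occupy positions 1–2 → average rank (1+2)/2 = 1.5.
The 2 values of 68 occupy positions 10–11 → average rank (10+11)/2 = 10.5.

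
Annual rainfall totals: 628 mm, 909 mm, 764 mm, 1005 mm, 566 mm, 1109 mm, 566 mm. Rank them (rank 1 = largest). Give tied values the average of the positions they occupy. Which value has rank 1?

Sorted (descending): 1109, 1005, 909, 764, 628, 566, 566
The 2 values of 566 occupy positions 6–7 → average rank (6+7)/2 = 6.5.
Rank 1 → value 1109.

1109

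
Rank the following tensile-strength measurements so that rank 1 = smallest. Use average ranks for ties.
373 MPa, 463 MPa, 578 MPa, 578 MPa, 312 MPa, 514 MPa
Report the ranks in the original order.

2, 3, 5.5, 5.5, 1, 4

Sorted (ascending): 312, 373, 463, 514, 578, 578
The 2 values of 578 occupy positions 5–6 → average rank (5+6)/2 = 5.5.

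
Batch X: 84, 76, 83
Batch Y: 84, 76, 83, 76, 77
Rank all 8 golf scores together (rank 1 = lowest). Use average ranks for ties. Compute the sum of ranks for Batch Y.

Sorted (ascending): 76, 76, 76, 77, 83, 83, 84, 84
The 3 values of 76 occupy positions 1–3 → average rank 2.
The 2 values of 83 occupy positions 5–6 → average rank (5+6)/2 = 5.5.
The 2 values of 84 occupy positions 7–8 → average rank (7+8)/2 = 7.5.
Batch Y values → pooled ranks: 84→7.5, 76→2, 83→5.5, 76→2, 77→4
Rank sum = 7.5 + 2 + 5.5 + 2 + 4 = 21

21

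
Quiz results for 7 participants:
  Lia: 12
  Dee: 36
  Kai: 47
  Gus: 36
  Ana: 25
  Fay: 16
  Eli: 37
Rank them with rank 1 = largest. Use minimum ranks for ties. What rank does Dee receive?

3

Sorted (descending): 47, 37, 36, 36, 25, 16, 12
The 2 values of 36 occupy positions 3–4 → each gets rank 3.
Dee has value 36 → rank 3.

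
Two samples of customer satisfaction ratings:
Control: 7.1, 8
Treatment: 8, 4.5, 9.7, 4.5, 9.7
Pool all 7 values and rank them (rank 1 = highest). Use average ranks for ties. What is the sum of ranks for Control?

8.5

Sorted (descending): 9.7, 9.7, 8, 8, 7.1, 4.5, 4.5
The 2 values of 9.7 occupy positions 1–2 → average rank (1+2)/2 = 1.5.
The 2 values of 8 occupy positions 3–4 → average rank (3+4)/2 = 3.5.
The 2 values of 4.5 occupy positions 6–7 → average rank (6+7)/2 = 6.5.
Control values → pooled ranks: 7.1→5, 8→3.5
Rank sum = 5 + 3.5 = 8.5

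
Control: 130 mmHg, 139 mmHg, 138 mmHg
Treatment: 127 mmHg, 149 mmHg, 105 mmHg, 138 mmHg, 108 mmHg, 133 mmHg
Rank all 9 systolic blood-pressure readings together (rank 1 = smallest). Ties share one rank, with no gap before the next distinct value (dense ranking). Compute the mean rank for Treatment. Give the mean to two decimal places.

4.17

Sorted (ascending): 105, 108, 127, 130, 133, 138, 138, 139, 149
The 2 values of 138 share dense rank 6.
Remaining distinct values take the next consecutive integers.
Treatment values → pooled ranks: 127→3, 149→8, 105→1, 138→6, 108→2, 133→5
Mean rank = (3 + 8 + 1 + 6 + 2 + 5) / 6 = 4.17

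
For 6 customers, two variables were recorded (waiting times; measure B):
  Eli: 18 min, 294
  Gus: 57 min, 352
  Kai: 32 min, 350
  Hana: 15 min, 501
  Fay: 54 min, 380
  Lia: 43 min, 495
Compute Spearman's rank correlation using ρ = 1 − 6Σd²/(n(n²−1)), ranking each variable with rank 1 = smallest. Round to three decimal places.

-0.086

Ranks of variable 1: 2, 6, 3, 1, 5, 4
Ranks of variable 2: 1, 3, 2, 6, 4, 5
d = r₁ − r₂: 1, 3, 1, -5, 1, -1
d²: 1, 9, 1, 25, 1, 1; Σd² = 38
ρ = 1 − 6·38/(6·35) = 1 − 228/210 = -0.086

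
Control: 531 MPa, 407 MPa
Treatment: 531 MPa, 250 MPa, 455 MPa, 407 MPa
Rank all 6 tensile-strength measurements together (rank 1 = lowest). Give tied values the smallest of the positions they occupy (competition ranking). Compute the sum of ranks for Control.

7

Sorted (ascending): 250, 407, 407, 455, 531, 531
The 2 values of 407 occupy positions 2–3 → each gets rank 2.
The 2 values of 531 occupy positions 5–6 → each gets rank 5.
Control values → pooled ranks: 531→5, 407→2
Rank sum = 5 + 2 = 7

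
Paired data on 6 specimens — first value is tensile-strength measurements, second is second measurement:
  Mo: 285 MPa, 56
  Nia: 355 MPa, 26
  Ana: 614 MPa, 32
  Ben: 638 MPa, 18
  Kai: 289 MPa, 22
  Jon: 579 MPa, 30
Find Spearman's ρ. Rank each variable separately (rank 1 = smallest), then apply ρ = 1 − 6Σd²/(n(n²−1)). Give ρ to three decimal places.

Ranks of variable 1: 1, 3, 5, 6, 2, 4
Ranks of variable 2: 6, 3, 5, 1, 2, 4
d = r₁ − r₂: -5, 0, 0, 5, 0, 0
d²: 25, 0, 0, 25, 0, 0; Σd² = 50
ρ = 1 − 6·50/(6·35) = 1 − 300/210 = -0.429

-0.429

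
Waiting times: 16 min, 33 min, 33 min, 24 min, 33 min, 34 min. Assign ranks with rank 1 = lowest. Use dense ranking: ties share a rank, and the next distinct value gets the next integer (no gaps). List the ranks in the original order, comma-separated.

Sorted (ascending): 16, 24, 33, 33, 33, 34
The 3 values of 33 share dense rank 3.
Remaining distinct values take the next consecutive integers.

1, 3, 3, 2, 3, 4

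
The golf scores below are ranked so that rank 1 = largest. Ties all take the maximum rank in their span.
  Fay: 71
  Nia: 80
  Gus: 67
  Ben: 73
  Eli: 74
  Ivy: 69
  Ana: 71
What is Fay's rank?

Sorted (descending): 80, 74, 73, 71, 71, 69, 67
The 2 values of 71 occupy positions 4–5 → each gets rank 5.
Fay has value 71 → rank 5.

5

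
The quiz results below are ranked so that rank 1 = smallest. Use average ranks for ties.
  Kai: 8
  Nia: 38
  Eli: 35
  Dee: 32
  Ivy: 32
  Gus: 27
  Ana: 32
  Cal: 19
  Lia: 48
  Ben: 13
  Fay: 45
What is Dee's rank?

Sorted (ascending): 8, 13, 19, 27, 32, 32, 32, 35, 38, 45, 48
The 3 values of 32 occupy positions 5–7 → average rank 6.
Dee has value 32 → rank 6.

6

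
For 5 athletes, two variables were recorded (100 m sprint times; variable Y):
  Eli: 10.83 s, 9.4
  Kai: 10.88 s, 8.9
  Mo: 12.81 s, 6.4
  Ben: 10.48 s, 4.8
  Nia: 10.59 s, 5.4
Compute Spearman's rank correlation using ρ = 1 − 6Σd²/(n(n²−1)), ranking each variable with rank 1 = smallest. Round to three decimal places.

0.600

Ranks of variable 1: 3, 4, 5, 1, 2
Ranks of variable 2: 5, 4, 3, 1, 2
d = r₁ − r₂: -2, 0, 2, 0, 0
d²: 4, 0, 4, 0, 0; Σd² = 8
ρ = 1 − 6·8/(5·24) = 1 − 48/120 = 0.600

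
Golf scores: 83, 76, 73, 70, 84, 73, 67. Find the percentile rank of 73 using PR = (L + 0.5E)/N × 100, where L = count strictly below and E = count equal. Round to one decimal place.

N = 7.
Strictly below 73: 2. Equal to 73: 2.
PR = (2 + 0.5·2)/7 × 100 = 42.9

42.9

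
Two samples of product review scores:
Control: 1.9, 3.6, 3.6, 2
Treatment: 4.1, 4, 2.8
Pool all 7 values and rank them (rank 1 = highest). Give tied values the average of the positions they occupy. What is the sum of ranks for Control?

20

Sorted (descending): 4.1, 4, 3.6, 3.6, 2.8, 2, 1.9
The 2 values of 3.6 occupy positions 3–4 → average rank (3+4)/2 = 3.5.
Control values → pooled ranks: 1.9→7, 3.6→3.5, 3.6→3.5, 2→6
Rank sum = 7 + 3.5 + 3.5 + 6 = 20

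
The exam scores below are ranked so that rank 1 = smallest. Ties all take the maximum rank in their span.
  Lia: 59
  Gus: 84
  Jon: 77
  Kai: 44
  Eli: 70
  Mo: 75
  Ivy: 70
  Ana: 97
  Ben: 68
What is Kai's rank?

Sorted (ascending): 44, 59, 68, 70, 70, 75, 77, 84, 97
The 2 values of 70 occupy positions 4–5 → each gets rank 5.
Kai has value 44 → rank 1.

1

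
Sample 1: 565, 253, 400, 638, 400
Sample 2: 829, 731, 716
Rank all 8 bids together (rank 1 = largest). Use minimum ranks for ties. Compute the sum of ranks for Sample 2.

Sorted (descending): 829, 731, 716, 638, 565, 400, 400, 253
The 2 values of 400 occupy positions 6–7 → each gets rank 6.
Sample 2 values → pooled ranks: 829→1, 731→2, 716→3
Rank sum = 1 + 2 + 3 = 6

6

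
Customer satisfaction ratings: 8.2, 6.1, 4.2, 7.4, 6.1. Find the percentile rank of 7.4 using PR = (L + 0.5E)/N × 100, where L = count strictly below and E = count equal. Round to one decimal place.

70.0

N = 5.
Strictly below 7.4: 3. Equal to 7.4: 1.
PR = (3 + 0.5·1)/5 × 100 = 70.0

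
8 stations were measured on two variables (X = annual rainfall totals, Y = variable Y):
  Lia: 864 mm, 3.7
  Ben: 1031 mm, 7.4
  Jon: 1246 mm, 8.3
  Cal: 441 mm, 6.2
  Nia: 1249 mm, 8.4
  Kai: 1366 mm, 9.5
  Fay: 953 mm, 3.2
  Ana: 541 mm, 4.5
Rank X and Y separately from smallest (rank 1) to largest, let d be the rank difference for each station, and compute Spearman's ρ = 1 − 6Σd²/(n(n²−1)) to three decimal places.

Ranks of variable 1: 3, 5, 6, 1, 7, 8, 4, 2
Ranks of variable 2: 2, 5, 6, 4, 7, 8, 1, 3
d = r₁ − r₂: 1, 0, 0, -3, 0, 0, 3, -1
d²: 1, 0, 0, 9, 0, 0, 9, 1; Σd² = 20
ρ = 1 − 6·20/(8·63) = 1 − 120/504 = 0.762

0.762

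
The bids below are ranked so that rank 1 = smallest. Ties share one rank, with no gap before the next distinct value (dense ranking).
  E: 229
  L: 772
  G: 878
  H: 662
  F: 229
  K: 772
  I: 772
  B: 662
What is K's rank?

3

Sorted (ascending): 229, 229, 662, 662, 772, 772, 772, 878
The 2 values of 229 share dense rank 1.
The 2 values of 662 share dense rank 2.
The 3 values of 772 share dense rank 3.
Remaining distinct values take the next consecutive integers.
K has value 772 → rank 3.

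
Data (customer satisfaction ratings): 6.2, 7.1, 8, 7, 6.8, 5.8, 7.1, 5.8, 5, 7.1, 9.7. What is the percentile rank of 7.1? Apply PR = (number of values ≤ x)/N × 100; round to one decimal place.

81.8

N = 11.
Strictly below 7.1: 6. Equal to 7.1: 3.
PR = 9/11 × 100 = 81.8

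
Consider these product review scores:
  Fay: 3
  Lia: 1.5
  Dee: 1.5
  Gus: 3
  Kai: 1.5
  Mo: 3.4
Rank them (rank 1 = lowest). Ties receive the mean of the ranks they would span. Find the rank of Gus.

4.5

Sorted (ascending): 1.5, 1.5, 1.5, 3, 3, 3.4
The 3 values of 1.5 occupy positions 1–3 → average rank 2.
The 2 values of 3 occupy positions 4–5 → average rank (4+5)/2 = 4.5.
Gus has value 3 → rank 4.5.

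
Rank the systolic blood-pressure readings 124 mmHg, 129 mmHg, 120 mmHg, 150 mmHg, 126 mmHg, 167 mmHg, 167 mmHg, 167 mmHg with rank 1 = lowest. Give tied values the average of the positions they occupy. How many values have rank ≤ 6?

5

Sorted (ascending): 120, 124, 126, 129, 150, 167, 167, 167
The 3 values of 167 occupy positions 6–8 → average rank 7.
Ranks ≤ 6: {1, 2, 3, 4, 5} → 5 values.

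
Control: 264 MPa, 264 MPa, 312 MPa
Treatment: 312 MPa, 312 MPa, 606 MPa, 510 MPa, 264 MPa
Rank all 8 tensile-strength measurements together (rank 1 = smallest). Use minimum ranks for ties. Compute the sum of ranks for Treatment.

24

Sorted (ascending): 264, 264, 264, 312, 312, 312, 510, 606
The 3 values of 264 occupy positions 1–3 → each gets rank 1.
The 3 values of 312 occupy positions 4–6 → each gets rank 4.
Treatment values → pooled ranks: 312→4, 312→4, 606→8, 510→7, 264→1
Rank sum = 4 + 4 + 8 + 7 + 1 = 24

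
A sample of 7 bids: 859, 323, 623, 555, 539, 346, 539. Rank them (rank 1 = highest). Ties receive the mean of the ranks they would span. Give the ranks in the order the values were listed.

Sorted (descending): 859, 623, 555, 539, 539, 346, 323
The 2 values of 539 occupy positions 4–5 → average rank (4+5)/2 = 4.5.

1, 7, 2, 3, 4.5, 6, 4.5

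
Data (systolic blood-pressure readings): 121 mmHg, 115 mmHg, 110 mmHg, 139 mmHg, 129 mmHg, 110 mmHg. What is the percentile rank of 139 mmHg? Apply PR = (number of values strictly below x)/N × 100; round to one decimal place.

N = 6.
Strictly below 139: 5. Equal to 139: 1.
PR = 5/6 × 100 = 83.3

83.3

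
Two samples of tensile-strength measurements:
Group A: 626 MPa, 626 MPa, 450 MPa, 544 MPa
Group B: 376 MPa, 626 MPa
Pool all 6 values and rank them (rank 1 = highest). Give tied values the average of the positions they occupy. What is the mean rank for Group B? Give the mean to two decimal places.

4.00

Sorted (descending): 626, 626, 626, 544, 450, 376
The 3 values of 626 occupy positions 1–3 → average rank 2.
Group B values → pooled ranks: 376→6, 626→2
Mean rank = (6 + 2) / 2 = 4.00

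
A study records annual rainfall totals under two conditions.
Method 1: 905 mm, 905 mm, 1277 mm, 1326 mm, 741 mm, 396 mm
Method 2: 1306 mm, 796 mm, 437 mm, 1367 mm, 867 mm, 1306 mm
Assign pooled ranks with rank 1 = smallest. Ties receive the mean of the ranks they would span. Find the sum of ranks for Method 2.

42

Sorted (ascending): 396, 437, 741, 796, 867, 905, 905, 1277, 1306, 1306, 1326, 1367
The 2 values of 905 occupy positions 6–7 → average rank (6+7)/2 = 6.5.
The 2 values of 1306 occupy positions 9–10 → average rank (9+10)/2 = 9.5.
Method 2 values → pooled ranks: 1306→9.5, 796→4, 437→2, 1367→12, 867→5, 1306→9.5
Rank sum = 9.5 + 4 + 2 + 12 + 5 + 9.5 = 42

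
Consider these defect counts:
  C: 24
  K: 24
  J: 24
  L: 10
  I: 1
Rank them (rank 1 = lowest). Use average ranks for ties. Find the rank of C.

4

Sorted (ascending): 1, 10, 24, 24, 24
The 3 values of 24 occupy positions 3–5 → average rank 4.
C has value 24 → rank 4.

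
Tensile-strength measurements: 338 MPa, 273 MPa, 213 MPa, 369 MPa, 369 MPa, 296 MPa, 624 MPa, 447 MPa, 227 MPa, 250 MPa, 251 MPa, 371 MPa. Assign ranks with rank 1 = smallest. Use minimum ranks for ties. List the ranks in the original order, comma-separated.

Sorted (ascending): 213, 227, 250, 251, 273, 296, 338, 369, 369, 371, 447, 624
The 2 values of 369 occupy positions 8–9 → each gets rank 8.

7, 5, 1, 8, 8, 6, 12, 11, 2, 3, 4, 10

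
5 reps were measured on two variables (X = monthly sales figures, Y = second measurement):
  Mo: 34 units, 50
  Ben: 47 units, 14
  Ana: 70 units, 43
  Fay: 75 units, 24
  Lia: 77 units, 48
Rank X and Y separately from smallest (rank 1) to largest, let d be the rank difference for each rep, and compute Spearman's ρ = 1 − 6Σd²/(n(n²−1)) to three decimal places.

Ranks of variable 1: 1, 2, 3, 4, 5
Ranks of variable 2: 5, 1, 3, 2, 4
d = r₁ − r₂: -4, 1, 0, 2, 1
d²: 16, 1, 0, 4, 1; Σd² = 22
ρ = 1 − 6·22/(5·24) = 1 − 132/120 = -0.100

-0.100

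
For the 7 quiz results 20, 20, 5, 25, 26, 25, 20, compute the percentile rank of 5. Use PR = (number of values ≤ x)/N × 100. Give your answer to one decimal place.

14.3

N = 7.
Strictly below 5: 0. Equal to 5: 1.
PR = 1/7 × 100 = 14.3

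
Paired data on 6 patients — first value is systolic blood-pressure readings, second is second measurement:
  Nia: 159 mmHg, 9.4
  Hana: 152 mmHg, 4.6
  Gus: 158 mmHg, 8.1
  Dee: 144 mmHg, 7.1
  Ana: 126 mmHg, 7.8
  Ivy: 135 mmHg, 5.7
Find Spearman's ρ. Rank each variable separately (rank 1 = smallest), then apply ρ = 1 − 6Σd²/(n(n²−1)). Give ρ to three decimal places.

Ranks of variable 1: 6, 4, 5, 3, 1, 2
Ranks of variable 2: 6, 1, 5, 3, 4, 2
d = r₁ − r₂: 0, 3, 0, 0, -3, 0
d²: 0, 9, 0, 0, 9, 0; Σd² = 18
ρ = 1 − 6·18/(6·35) = 1 − 108/210 = 0.486

0.486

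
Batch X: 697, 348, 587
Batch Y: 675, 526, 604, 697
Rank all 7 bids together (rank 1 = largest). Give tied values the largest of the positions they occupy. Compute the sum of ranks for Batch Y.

15

Sorted (descending): 697, 697, 675, 604, 587, 526, 348
The 2 values of 697 occupy positions 1–2 → each gets rank 2.
Batch Y values → pooled ranks: 675→3, 526→6, 604→4, 697→2
Rank sum = 3 + 6 + 4 + 2 = 15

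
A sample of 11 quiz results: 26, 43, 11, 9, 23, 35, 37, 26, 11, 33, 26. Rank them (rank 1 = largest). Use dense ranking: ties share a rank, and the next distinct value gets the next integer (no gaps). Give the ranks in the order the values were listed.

5, 1, 7, 8, 6, 3, 2, 5, 7, 4, 5

Sorted (descending): 43, 37, 35, 33, 26, 26, 26, 23, 11, 11, 9
The 3 values of 26 share dense rank 5.
The 2 values of 11 share dense rank 7.
Remaining distinct values take the next consecutive integers.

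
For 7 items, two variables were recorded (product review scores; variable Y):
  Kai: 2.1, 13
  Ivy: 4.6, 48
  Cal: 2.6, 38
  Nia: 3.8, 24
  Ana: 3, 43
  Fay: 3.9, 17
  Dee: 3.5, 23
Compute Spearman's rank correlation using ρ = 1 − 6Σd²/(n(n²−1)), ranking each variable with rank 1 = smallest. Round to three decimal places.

0.357

Ranks of variable 1: 1, 7, 2, 5, 3, 6, 4
Ranks of variable 2: 1, 7, 5, 4, 6, 2, 3
d = r₁ − r₂: 0, 0, -3, 1, -3, 4, 1
d²: 0, 0, 9, 1, 9, 16, 1; Σd² = 36
ρ = 1 − 6·36/(7·48) = 1 − 216/336 = 0.357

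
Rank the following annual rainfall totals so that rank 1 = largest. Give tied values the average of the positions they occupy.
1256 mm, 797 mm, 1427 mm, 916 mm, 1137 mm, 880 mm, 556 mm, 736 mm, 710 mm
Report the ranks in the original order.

2, 6, 1, 4, 3, 5, 9, 7, 8

Sorted (descending): 1427, 1256, 1137, 916, 880, 797, 736, 710, 556
No ties — each value takes its position as its rank.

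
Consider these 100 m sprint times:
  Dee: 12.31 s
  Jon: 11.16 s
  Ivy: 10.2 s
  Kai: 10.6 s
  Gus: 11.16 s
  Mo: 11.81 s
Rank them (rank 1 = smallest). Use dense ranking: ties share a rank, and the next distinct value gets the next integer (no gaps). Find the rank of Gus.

Sorted (ascending): 10.2, 10.6, 11.16, 11.16, 11.81, 12.31
The 2 values of 11.16 share dense rank 3.
Remaining distinct values take the next consecutive integers.
Gus has value 11.16 s → rank 3.

3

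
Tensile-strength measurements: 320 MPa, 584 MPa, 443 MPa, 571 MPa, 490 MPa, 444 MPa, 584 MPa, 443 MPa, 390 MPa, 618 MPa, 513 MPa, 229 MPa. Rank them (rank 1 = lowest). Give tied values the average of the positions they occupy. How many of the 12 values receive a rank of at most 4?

Sorted (ascending): 229, 320, 390, 443, 443, 444, 490, 513, 571, 584, 584, 618
The 2 values of 443 occupy positions 4–5 → average rank (4+5)/2 = 4.5.
The 2 values of 584 occupy positions 10–11 → average rank (10+11)/2 = 10.5.
Ranks ≤ 4: {1, 2, 3} → 3 values.

3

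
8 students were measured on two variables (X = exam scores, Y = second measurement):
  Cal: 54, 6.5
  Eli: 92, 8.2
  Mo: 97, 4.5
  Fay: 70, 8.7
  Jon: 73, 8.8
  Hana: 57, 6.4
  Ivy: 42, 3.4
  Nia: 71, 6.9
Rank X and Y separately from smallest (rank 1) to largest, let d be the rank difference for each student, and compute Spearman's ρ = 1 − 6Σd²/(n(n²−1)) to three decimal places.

0.357

Ranks of variable 1: 2, 7, 8, 4, 6, 3, 1, 5
Ranks of variable 2: 4, 6, 2, 7, 8, 3, 1, 5
d = r₁ − r₂: -2, 1, 6, -3, -2, 0, 0, 0
d²: 4, 1, 36, 9, 4, 0, 0, 0; Σd² = 54
ρ = 1 − 6·54/(8·63) = 1 − 324/504 = 0.357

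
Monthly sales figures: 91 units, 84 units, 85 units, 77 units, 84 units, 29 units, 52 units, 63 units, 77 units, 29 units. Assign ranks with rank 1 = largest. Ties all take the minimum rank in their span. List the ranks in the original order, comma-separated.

1, 3, 2, 5, 3, 9, 8, 7, 5, 9

Sorted (descending): 91, 85, 84, 84, 77, 77, 63, 52, 29, 29
The 2 values of 84 occupy positions 3–4 → each gets rank 3.
The 2 values of 77 occupy positions 5–6 → each gets rank 5.
The 2 values of 29 occupy positions 9–10 → each gets rank 9.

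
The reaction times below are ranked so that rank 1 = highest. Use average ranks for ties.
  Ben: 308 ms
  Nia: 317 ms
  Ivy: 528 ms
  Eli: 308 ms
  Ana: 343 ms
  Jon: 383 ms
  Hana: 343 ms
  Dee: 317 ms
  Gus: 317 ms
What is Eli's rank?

8.5

Sorted (descending): 528, 383, 343, 343, 317, 317, 317, 308, 308
The 2 values of 343 occupy positions 3–4 → average rank (3+4)/2 = 3.5.
The 3 values of 317 occupy positions 5–7 → average rank 6.
The 2 values of 308 occupy positions 8–9 → average rank (8+9)/2 = 8.5.
Eli has value 308 ms → rank 8.5.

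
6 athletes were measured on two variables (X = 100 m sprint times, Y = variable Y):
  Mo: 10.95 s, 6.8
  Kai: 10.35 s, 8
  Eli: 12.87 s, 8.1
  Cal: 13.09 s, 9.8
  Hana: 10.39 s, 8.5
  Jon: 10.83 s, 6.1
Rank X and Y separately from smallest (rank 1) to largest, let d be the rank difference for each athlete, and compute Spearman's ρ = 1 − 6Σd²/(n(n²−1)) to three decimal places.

0.371

Ranks of variable 1: 4, 1, 5, 6, 2, 3
Ranks of variable 2: 2, 3, 4, 6, 5, 1
d = r₁ − r₂: 2, -2, 1, 0, -3, 2
d²: 4, 4, 1, 0, 9, 4; Σd² = 22
ρ = 1 − 6·22/(6·35) = 1 − 132/210 = 0.371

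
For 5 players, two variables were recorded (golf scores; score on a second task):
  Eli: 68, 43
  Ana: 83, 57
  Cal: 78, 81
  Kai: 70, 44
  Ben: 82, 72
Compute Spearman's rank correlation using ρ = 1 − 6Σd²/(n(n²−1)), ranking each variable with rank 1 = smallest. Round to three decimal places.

Ranks of variable 1: 1, 5, 3, 2, 4
Ranks of variable 2: 1, 3, 5, 2, 4
d = r₁ − r₂: 0, 2, -2, 0, 0
d²: 0, 4, 4, 0, 0; Σd² = 8
ρ = 1 − 6·8/(5·24) = 1 − 48/120 = 0.600

0.600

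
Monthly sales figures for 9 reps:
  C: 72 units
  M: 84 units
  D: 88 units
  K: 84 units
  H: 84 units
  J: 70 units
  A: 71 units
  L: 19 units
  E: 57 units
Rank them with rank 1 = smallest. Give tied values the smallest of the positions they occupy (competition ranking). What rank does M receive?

6

Sorted (ascending): 19, 57, 70, 71, 72, 84, 84, 84, 88
The 3 values of 84 occupy positions 6–8 → each gets rank 6.
M has value 84 units → rank 6.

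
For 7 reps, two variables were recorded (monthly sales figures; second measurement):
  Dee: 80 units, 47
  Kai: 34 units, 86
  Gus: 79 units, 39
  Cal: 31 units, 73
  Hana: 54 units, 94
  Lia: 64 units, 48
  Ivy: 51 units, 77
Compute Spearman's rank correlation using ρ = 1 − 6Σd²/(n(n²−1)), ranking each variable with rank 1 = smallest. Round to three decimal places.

Ranks of variable 1: 7, 2, 6, 1, 4, 5, 3
Ranks of variable 2: 2, 6, 1, 4, 7, 3, 5
d = r₁ − r₂: 5, -4, 5, -3, -3, 2, -2
d²: 25, 16, 25, 9, 9, 4, 4; Σd² = 92
ρ = 1 − 6·92/(7·48) = 1 − 552/336 = -0.643

-0.643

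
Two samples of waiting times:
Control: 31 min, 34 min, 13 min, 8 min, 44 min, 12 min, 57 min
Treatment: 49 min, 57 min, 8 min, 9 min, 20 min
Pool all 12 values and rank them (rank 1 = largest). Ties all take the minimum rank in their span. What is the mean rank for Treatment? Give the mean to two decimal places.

6.40

Sorted (descending): 57, 57, 49, 44, 34, 31, 20, 13, 12, 9, 8, 8
The 2 values of 57 occupy positions 1–2 → each gets rank 1.
The 2 values of 8 occupy positions 11–12 → each gets rank 11.
Treatment values → pooled ranks: 49→3, 57→1, 8→11, 9→10, 20→7
Mean rank = (3 + 1 + 11 + 10 + 7) / 5 = 6.40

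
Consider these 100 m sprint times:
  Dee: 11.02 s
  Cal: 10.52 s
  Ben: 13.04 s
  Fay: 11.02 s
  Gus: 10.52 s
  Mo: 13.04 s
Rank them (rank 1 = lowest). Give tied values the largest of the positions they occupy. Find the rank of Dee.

Sorted (ascending): 10.52, 10.52, 11.02, 11.02, 13.04, 13.04
The 2 values of 10.52 occupy positions 1–2 → each gets rank 2.
The 2 values of 11.02 occupy positions 3–4 → each gets rank 4.
The 2 values of 13.04 occupy positions 5–6 → each gets rank 6.
Dee has value 11.02 s → rank 4.

4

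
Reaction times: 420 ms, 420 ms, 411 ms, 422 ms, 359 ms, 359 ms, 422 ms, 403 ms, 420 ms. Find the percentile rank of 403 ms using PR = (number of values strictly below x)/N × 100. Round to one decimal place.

N = 9.
Strictly below 403: 2. Equal to 403: 1.
PR = 2/9 × 100 = 22.2

22.2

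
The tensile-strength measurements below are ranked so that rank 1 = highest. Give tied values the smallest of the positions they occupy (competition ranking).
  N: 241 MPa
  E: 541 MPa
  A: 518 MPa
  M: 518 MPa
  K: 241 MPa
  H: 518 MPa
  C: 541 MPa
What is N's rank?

6

Sorted (descending): 541, 541, 518, 518, 518, 241, 241
The 2 values of 541 occupy positions 1–2 → each gets rank 1.
The 3 values of 518 occupy positions 3–5 → each gets rank 3.
The 2 values of 241 occupy positions 6–7 → each gets rank 6.
N has value 241 MPa → rank 6.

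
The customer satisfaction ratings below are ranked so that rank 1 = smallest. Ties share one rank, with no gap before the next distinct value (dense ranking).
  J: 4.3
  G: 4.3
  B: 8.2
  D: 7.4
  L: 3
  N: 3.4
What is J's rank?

Sorted (ascending): 3, 3.4, 4.3, 4.3, 7.4, 8.2
The 2 values of 4.3 share dense rank 3.
Remaining distinct values take the next consecutive integers.
J has value 4.3 → rank 3.

3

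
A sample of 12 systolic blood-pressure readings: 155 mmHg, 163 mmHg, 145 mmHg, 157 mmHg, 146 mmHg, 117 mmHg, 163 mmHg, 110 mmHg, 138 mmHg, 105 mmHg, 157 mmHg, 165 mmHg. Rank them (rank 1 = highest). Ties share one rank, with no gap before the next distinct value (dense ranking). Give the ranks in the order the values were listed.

Sorted (descending): 165, 163, 163, 157, 157, 155, 146, 145, 138, 117, 110, 105
The 2 values of 163 share dense rank 2.
The 2 values of 157 share dense rank 3.
Remaining distinct values take the next consecutive integers.

4, 2, 6, 3, 5, 8, 2, 9, 7, 10, 3, 1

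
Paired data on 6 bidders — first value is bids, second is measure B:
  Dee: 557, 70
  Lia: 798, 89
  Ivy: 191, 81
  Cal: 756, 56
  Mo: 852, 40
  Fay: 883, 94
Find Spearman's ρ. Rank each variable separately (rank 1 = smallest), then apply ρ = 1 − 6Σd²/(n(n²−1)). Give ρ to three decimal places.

0.200

Ranks of variable 1: 2, 4, 1, 3, 5, 6
Ranks of variable 2: 3, 5, 4, 2, 1, 6
d = r₁ − r₂: -1, -1, -3, 1, 4, 0
d²: 1, 1, 9, 1, 16, 0; Σd² = 28
ρ = 1 − 6·28/(6·35) = 1 − 168/210 = 0.200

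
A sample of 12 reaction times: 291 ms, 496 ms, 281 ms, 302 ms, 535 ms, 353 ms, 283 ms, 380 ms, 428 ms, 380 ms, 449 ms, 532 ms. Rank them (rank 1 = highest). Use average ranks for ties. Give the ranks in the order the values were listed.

Sorted (descending): 535, 532, 496, 449, 428, 380, 380, 353, 302, 291, 283, 281
The 2 values of 380 occupy positions 6–7 → average rank (6+7)/2 = 6.5.

10, 3, 12, 9, 1, 8, 11, 6.5, 5, 6.5, 4, 2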